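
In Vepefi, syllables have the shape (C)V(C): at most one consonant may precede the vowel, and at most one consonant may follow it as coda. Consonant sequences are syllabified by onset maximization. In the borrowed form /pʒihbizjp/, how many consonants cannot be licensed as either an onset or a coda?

Syllabifying with onset maximization leaves /p/, /j/, /p/ stranded (at most one coda consonant is licensed; onsets are limited to one consonant).

3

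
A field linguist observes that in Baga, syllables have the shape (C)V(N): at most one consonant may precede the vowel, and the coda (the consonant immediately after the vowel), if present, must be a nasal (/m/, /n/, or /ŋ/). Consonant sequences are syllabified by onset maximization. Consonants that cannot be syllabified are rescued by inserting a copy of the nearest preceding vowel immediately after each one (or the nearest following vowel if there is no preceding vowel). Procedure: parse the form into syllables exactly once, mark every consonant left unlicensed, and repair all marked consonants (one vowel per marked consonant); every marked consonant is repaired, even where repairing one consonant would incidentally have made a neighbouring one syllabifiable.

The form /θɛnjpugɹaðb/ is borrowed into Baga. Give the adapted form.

θɛnjɛpuguɹaðaba

Under (C)V(N), the unsyllabifiable consonants are /j/, /g/, /ð/, /b/ (only a nasal (/m/, /n/, or /ŋ/) is licensed in coda position; onsets are limited to one consonant).
Each unlicensed consonant becomes the onset of a new syllable: /j/ → /jɛ/, /g/ → /gu/, /ð/ → /ða/, /b/ → /ba/.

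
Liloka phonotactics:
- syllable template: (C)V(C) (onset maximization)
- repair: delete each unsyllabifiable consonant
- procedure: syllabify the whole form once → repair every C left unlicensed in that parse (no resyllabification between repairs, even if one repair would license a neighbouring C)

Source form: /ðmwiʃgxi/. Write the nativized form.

wiʃxi

Syllabifying with onset maximization leaves /ð/, /m/, /g/ stranded (at most one coda consonant is licensed; onsets are limited to one consonant).
Deleting the stranded consonants removes /ð/, /m/, /g/.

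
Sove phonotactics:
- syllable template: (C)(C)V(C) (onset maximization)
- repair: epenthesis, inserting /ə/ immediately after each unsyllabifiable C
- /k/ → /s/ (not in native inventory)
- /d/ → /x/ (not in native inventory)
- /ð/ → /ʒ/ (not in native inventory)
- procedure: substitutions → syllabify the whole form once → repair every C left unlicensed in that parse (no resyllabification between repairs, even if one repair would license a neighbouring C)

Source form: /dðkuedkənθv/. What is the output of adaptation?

xəʒsuexsənθəvə

Substitution: /d/ → /x/, /ð/ → /ʒ/, /k/ → /s/, giving /xʒsuexsənθv/.
Under (C)(C)V(C), the unsyllabifiable consonants are /x/, /θ/, /v/ (at most one coda consonant is licensed; onsets may contain at most 2 consonants).
Each unlicensed consonant becomes the onset of a new syllable: /x/ → /xə/, /θ/ → /θə/, /v/ → /və/.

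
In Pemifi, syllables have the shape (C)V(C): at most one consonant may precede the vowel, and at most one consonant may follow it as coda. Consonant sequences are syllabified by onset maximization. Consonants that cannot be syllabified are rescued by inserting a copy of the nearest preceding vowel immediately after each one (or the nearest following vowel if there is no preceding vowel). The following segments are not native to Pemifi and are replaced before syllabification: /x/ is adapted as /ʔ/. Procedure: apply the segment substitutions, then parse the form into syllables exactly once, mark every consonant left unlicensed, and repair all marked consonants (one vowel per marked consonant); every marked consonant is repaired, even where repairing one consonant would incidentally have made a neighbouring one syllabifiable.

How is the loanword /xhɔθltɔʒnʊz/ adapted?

Substitution: /x/ → /ʔ/, giving /ʔhɔθltɔʒnʊz/.
Syllabifying with onset maximization leaves /ʔ/, /l/ stranded (at most one coda consonant is licensed; onsets are limited to one consonant).
Inserting the epenthetic vowel yields /ʔ/ → /ʔɔ/, /l/ → /lɔ/.

ʔɔhɔθlɔtɔʒnʊz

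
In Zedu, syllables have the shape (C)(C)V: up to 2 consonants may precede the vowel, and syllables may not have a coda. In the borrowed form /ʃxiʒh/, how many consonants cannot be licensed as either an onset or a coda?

2

The consonants /ʒ/, /h/ cannot be parsed into a legal (C)(C)V syllable (no codas are permitted; onsets may contain at most 2 consonants).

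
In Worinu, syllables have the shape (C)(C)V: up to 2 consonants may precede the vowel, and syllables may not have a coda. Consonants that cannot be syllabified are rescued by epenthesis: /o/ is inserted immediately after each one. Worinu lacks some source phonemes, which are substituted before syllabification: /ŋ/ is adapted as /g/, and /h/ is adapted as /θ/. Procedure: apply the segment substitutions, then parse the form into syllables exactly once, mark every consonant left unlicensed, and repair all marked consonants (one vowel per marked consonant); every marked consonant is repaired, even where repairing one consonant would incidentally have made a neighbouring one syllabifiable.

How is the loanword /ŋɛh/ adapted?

Substitution: /ŋ/ → /g/, /h/ → /θ/, giving /gɛθ/.
The consonants /θ/ cannot be parsed into a legal (C)(C)V syllable (no codas are permitted; onsets may contain at most 2 consonants).
Each unlicensed consonant becomes the onset of a new syllable: /θ/ → /θo/.

gɛθo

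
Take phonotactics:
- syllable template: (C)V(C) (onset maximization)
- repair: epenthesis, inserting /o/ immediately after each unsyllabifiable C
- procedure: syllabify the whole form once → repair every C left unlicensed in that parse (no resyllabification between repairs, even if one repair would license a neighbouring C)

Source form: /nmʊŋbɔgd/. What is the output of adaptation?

Under (C)V(C), the unsyllabifiable consonants are /n/, /d/ (at most one coda consonant is licensed; onsets are limited to one consonant).
Inserting the epenthetic vowel yields /n/ → /no/, /d/ → /do/.

nomʊŋbɔgdo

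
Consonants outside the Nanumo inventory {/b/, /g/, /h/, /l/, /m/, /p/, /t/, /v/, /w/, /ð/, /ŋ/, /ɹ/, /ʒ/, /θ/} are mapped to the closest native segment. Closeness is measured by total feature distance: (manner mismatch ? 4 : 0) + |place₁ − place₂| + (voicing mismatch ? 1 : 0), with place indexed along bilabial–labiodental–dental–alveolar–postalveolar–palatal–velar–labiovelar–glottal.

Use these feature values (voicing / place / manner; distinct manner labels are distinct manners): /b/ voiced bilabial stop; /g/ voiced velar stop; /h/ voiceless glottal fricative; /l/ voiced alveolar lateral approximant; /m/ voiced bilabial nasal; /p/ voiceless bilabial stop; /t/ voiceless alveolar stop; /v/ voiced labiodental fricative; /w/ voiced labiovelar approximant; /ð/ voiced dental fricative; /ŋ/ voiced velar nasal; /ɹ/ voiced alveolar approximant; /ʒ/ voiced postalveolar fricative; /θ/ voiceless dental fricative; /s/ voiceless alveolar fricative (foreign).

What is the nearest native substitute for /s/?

θ

/θ/ is closest: same manner (fricative), place distance 1 (alveolar→dental), same voicing; total 1. Next closest is /ð/ at distance 2.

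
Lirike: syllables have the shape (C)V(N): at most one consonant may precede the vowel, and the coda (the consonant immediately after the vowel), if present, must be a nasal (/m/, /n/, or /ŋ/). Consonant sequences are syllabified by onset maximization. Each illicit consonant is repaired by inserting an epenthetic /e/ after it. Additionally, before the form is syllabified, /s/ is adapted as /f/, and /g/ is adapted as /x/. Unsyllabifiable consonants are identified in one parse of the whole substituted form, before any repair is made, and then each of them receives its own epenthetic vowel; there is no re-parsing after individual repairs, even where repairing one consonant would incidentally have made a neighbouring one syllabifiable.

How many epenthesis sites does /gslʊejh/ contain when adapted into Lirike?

4

After substitution the input is /xflʊejh/.
The unsyllabifiable consonants are /x/, /f/, /j/, /h/; each receives one epenthetic vowel.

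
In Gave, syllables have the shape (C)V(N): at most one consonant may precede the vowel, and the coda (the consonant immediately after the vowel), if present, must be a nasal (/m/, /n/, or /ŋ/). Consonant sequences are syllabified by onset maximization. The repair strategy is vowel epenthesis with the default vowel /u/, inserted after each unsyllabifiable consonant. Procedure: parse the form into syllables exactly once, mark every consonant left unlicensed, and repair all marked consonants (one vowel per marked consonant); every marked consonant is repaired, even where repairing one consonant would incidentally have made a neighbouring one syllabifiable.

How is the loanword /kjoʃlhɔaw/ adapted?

kujoʃuluhɔawu

The consonants /k/, /ʃ/, /l/, /w/ cannot be parsed into a legal (C)V(N) syllable (only a nasal (/m/, /n/, or /ŋ/) is licensed in coda position; onsets are limited to one consonant).
Epenthesis after each stranded consonant: /k/ → /ku/, /ʃ/ → /ʃu/, /l/ → /lu/, /w/ → /wu/.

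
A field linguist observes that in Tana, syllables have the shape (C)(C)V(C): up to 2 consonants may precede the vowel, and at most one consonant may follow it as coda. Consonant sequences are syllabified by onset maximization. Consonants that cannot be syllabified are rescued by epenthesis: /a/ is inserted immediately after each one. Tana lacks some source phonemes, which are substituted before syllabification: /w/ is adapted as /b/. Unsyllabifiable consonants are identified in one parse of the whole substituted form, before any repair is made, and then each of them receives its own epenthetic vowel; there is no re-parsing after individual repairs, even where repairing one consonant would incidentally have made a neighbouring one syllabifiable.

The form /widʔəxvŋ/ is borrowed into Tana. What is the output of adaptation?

Substitution: /w/ → /b/, giving /bidʔəxvŋ/.
The consonants /v/, /ŋ/ cannot be parsed into a legal (C)(C)V(C) syllable (at most one coda consonant is licensed; onsets may contain at most 2 consonants).
Inserting the epenthetic vowel yields /v/ → /va/, /ŋ/ → /ŋa/.

bidʔəxvaŋa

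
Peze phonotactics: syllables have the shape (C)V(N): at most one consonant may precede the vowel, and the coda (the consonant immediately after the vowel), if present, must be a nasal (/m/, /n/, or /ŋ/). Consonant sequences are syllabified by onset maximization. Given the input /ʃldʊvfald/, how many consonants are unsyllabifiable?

5

Under (C)V(N), the unsyllabifiable consonants are /ʃ/, /l/, /v/, /l/, /d/ (only a nasal (/m/, /n/, or /ŋ/) is licensed in coda position; onsets are limited to one consonant).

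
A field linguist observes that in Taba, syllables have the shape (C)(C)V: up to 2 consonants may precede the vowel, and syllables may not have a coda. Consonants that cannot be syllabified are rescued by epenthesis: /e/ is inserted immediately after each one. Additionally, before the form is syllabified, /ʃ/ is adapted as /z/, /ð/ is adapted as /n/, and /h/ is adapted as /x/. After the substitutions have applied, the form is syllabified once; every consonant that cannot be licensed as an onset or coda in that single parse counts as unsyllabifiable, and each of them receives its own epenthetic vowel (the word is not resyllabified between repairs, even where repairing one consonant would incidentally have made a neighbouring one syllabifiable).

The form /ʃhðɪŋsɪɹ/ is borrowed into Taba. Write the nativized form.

Substitution: /ʃ/ → /z/, /h/ → /x/, /ð/ → /n/, giving /zxnɪŋsɪɹ/.
The consonants /z/, /ɹ/ cannot be parsed into a legal (C)(C)V syllable (no codas are permitted; onsets may contain at most 2 consonants).
Epenthesis after each stranded consonant: /z/ → /ze/, /ɹ/ → /ɹe/.

zexnɪŋsɪɹe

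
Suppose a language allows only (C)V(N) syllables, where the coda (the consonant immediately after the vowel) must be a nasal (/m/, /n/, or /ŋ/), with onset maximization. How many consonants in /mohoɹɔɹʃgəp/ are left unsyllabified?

3

Under (C)V(N), the unsyllabifiable consonants are /ɹ/, /ʃ/, /p/ (only a nasal (/m/, /n/, or /ŋ/) is licensed in coda position; onsets are limited to one consonant).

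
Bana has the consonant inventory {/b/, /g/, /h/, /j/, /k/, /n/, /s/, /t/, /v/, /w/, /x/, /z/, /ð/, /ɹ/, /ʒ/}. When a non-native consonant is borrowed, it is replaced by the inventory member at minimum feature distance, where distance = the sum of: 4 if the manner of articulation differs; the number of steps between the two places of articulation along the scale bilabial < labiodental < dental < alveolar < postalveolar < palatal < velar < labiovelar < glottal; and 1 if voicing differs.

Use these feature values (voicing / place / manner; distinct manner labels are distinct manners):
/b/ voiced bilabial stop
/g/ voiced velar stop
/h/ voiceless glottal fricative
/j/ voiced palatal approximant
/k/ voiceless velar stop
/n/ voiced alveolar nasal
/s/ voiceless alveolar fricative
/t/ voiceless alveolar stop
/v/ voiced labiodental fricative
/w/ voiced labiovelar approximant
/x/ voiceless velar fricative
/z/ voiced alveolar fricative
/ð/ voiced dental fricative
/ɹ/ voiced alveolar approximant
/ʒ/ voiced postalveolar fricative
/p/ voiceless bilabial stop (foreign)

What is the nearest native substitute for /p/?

/b/ is closest: same manner (stop), place distance 0 (bilabial→bilabial), voicing differs (+1); total 1. Next closest is /t/ at distance 3.

b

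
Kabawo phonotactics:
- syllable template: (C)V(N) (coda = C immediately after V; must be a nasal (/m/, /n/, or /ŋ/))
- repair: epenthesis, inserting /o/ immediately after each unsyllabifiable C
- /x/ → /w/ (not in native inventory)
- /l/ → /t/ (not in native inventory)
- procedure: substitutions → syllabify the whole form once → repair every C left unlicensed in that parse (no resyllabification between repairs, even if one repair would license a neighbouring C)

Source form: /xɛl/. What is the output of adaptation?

wɛto

Substitution: /x/ → /w/, /l/ → /t/, giving /wɛt/.
Syllabifying with onset maximization leaves /t/ stranded (only a nasal (/m/, /n/, or /ŋ/) is licensed in coda position; onsets are limited to one consonant).
Inserting the epenthetic vowel yields /t/ → /to/.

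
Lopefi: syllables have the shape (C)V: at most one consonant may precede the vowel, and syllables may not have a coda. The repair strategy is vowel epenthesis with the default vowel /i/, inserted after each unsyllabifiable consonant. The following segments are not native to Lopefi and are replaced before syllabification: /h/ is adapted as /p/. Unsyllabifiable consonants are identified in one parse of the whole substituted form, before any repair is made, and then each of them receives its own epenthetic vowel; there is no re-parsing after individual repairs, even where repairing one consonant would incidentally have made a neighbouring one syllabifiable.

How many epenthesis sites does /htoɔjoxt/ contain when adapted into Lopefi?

3

After substitution the input is /ptoɔjoxt/.
The unsyllabifiable consonants are /p/, /x/, /t/; each receives one epenthetic vowel.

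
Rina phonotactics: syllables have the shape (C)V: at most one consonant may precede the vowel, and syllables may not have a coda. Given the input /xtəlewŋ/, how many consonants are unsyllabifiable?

Syllabifying with onset maximization leaves /x/, /w/, /ŋ/ stranded (no codas are permitted; onsets are limited to one consonant).

3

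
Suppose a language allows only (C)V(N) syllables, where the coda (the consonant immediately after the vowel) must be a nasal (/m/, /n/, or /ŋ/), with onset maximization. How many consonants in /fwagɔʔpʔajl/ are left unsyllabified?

Syllabifying with onset maximization leaves /f/, /ʔ/, /p/, /j/, /l/ stranded (only a nasal (/m/, /n/, or /ŋ/) is licensed in coda position; onsets are limited to one consonant).

5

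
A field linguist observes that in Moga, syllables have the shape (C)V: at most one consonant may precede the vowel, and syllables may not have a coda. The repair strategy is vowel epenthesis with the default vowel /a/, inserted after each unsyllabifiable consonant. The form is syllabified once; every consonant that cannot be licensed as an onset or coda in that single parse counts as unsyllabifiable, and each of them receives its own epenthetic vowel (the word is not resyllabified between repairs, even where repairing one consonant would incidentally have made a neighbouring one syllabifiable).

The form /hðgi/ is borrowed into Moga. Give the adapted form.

Syllabifying with onset maximization leaves /h/, /ð/ stranded (no codas are permitted; onsets are limited to one consonant).
Each unlicensed consonant becomes the onset of a new syllable: /h/ → /ha/, /ð/ → /ða/.

haðagi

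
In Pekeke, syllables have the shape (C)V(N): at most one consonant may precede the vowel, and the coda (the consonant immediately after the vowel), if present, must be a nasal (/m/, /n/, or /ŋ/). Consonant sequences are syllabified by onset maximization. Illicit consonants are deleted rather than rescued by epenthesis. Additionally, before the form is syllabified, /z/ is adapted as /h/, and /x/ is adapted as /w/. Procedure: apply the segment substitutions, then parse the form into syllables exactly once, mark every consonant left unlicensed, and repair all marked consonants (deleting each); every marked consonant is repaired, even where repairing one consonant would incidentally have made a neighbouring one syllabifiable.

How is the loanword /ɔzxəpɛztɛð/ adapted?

ɔwəpɛtɛ

Substitution: /z/ → /h/, /x/ → /w/, giving /ɔhwəpɛhtɛð/.
Under (C)V(N), the unsyllabifiable consonants are /h/, /h/, /ð/ (only a nasal (/m/, /n/, or /ŋ/) is licensed in coda position; onsets are limited to one consonant).
Each unlicensed consonant is deleted: /h/, /h/, /ð/.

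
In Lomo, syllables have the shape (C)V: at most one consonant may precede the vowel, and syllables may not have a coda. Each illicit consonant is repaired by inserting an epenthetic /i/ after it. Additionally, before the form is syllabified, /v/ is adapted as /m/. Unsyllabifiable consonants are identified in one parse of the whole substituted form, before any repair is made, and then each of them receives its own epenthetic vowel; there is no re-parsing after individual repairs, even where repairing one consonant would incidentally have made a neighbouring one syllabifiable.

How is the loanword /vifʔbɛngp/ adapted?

Substitution: /v/ → /m/, giving /mifʔbɛngp/.
Syllabifying with onset maximization leaves /f/, /ʔ/, /n/, /g/, /p/ stranded (no codas are permitted; onsets are limited to one consonant).
Epenthesis after each stranded consonant: /f/ → /fi/, /ʔ/ → /ʔi/, /n/ → /ni/, /g/ → /gi/, /p/ → /pi/.

mifiʔibɛnigipi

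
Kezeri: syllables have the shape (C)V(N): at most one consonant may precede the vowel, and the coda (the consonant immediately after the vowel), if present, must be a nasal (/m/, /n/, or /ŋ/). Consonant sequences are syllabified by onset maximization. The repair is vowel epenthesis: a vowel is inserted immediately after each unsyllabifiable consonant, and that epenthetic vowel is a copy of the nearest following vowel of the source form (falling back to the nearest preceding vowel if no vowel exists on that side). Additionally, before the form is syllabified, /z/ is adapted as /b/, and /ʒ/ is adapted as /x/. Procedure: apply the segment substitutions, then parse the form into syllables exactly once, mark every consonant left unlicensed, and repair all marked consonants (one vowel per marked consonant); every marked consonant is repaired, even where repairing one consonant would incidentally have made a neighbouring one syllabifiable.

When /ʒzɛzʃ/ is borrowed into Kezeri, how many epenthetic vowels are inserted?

After substitution the input is /xbɛbʃ/.
The unsyllabifiable consonants are /x/, /b/, /ʃ/; each receives one epenthetic vowel.

3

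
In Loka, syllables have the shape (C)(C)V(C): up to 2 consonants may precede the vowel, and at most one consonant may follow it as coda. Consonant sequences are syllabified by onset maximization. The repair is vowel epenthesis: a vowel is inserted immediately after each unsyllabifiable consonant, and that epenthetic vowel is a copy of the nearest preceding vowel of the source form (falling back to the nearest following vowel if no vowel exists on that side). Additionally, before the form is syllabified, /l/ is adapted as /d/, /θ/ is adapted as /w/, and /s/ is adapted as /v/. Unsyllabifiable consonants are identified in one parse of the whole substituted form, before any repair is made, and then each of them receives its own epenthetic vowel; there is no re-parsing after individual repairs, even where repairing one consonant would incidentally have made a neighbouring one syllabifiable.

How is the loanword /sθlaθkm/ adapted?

Substitution: /s/ → /v/, /θ/ → /w/, /l/ → /d/, giving /vwdawkm/.
Syllabifying with onset maximization leaves /v/, /k/, /m/ stranded (at most one coda consonant is licensed; onsets may contain at most 2 consonants).
Epenthesis after each stranded consonant: /v/ → /va/, /k/ → /ka/, /m/ → /ma/.

vawdawkama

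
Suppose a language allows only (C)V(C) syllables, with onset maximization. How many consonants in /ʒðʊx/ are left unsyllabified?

1

The consonants /ʒ/ cannot be parsed into a legal (C)V(C) syllable (at most one coda consonant is licensed; onsets are limited to one consonant).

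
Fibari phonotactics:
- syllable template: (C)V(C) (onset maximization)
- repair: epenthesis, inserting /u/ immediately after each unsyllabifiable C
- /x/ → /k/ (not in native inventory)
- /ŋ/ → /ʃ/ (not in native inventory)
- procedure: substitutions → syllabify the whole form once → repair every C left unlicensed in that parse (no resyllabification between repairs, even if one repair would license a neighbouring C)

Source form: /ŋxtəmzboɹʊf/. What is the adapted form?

Substitution: /ŋ/ → /ʃ/, /x/ → /k/, giving /ʃktəmzboɹʊf/.
Syllabifying with onset maximization leaves /ʃ/, /k/, /z/ stranded (at most one coda consonant is licensed; onsets are limited to one consonant).
Epenthesis after each stranded consonant: /ʃ/ → /ʃu/, /k/ → /ku/, /z/ → /zu/.

ʃukutəmzuboɹʊf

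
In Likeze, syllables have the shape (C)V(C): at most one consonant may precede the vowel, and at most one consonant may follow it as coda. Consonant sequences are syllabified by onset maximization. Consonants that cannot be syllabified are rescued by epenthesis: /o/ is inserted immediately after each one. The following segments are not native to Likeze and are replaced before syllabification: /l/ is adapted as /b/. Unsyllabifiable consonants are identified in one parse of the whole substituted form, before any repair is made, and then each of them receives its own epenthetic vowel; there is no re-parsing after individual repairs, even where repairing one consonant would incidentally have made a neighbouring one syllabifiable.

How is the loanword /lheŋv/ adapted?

boheŋvo

Substitution: /l/ → /b/, giving /bheŋv/.
Under (C)V(C), the unsyllabifiable consonants are /b/, /v/ (at most one coda consonant is licensed; onsets are limited to one consonant).
Epenthesis after each stranded consonant: /b/ → /bo/, /v/ → /vo/.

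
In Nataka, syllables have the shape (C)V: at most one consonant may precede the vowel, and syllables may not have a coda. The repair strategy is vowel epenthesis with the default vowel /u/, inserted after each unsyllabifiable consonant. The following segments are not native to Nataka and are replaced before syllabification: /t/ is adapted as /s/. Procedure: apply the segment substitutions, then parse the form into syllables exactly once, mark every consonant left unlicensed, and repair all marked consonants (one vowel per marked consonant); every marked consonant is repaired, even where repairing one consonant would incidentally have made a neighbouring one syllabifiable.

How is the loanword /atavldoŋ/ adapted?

Substitution: /t/ → /s/, giving /asavldoŋ/.
Syllabifying with onset maximization leaves /v/, /l/, /ŋ/ stranded (no codas are permitted; onsets are limited to one consonant).
Each unlicensed consonant becomes the onset of a new syllable: /v/ → /vu/, /l/ → /lu/, /ŋ/ → /ŋu/.

asavuludoŋu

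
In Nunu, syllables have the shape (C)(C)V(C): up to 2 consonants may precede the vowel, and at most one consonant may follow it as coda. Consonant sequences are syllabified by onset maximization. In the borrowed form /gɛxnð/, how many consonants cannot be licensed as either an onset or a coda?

The consonants /n/, /ð/ cannot be parsed into a legal (C)(C)V(C) syllable (at most one coda consonant is licensed; onsets may contain at most 2 consonants).

2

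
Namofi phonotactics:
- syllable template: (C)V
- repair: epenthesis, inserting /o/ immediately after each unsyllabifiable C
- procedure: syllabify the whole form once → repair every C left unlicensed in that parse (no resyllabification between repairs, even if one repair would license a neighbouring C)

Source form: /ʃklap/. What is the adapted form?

The consonants /ʃ/, /k/, /p/ cannot be parsed into a legal (C)V syllable (no codas are permitted; onsets are limited to one consonant).
Each unlicensed consonant becomes the onset of a new syllable: /ʃ/ → /ʃo/, /k/ → /ko/, /p/ → /po/.

ʃokolapo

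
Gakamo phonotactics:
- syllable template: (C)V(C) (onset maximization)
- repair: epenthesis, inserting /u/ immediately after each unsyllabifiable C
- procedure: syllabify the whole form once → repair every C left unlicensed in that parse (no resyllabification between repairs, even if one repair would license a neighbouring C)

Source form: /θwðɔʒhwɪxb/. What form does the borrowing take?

θuwuðɔʒhuwɪxbu

Under (C)V(C), the unsyllabifiable consonants are /θ/, /w/, /h/, /b/ (at most one coda consonant is licensed; onsets are limited to one consonant).
Inserting the epenthetic vowel yields /θ/ → /θu/, /w/ → /wu/, /h/ → /hu/, /b/ → /bu/.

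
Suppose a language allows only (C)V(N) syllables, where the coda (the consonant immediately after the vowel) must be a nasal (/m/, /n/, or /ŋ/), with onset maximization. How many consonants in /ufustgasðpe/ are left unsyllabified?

4

Under (C)V(N), the unsyllabifiable consonants are /s/, /t/, /s/, /ð/ (only a nasal (/m/, /n/, or /ŋ/) is licensed in coda position; onsets are limited to one consonant).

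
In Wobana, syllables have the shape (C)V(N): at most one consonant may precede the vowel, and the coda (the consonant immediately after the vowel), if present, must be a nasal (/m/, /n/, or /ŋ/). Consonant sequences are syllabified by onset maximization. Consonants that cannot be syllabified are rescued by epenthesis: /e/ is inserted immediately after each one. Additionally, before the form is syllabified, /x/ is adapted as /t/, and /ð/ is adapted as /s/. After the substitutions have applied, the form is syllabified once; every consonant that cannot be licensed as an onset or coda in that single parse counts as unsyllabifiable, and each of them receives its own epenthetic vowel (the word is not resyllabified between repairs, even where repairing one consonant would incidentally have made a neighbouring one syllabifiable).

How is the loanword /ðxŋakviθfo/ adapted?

seteŋakeviθefo

Substitution: /ð/ → /s/, /x/ → /t/, giving /stŋakviθfo/.
The consonants /s/, /t/, /k/, /θ/ cannot be parsed into a legal (C)V(N) syllable (only a nasal (/m/, /n/, or /ŋ/) is licensed in coda position; onsets are limited to one consonant).
Inserting the epenthetic vowel yields /s/ → /se/, /t/ → /te/, /k/ → /ke/, /θ/ → /θe/.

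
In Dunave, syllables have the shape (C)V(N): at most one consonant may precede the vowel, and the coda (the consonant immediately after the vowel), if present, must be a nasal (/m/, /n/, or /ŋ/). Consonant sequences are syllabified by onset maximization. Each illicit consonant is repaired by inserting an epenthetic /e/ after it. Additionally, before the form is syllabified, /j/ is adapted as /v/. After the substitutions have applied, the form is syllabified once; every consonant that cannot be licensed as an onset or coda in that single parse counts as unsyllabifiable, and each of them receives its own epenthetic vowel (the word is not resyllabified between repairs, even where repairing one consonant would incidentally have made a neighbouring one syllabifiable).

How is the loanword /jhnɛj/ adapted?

vehenɛve

Substitution: /j/ → /v/, giving /vhnɛv/.
Under (C)V(N), the unsyllabifiable consonants are /v/, /h/, /v/ (only a nasal (/m/, /n/, or /ŋ/) is licensed in coda position; onsets are limited to one consonant).
Epenthesis after each stranded consonant: /v/ → /ve/, /h/ → /he/, /v/ → /ve/.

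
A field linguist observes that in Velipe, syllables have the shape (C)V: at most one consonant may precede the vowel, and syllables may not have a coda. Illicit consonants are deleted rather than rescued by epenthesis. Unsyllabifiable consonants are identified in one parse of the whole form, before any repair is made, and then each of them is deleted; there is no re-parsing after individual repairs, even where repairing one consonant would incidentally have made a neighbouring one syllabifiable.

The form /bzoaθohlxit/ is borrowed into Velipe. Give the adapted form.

zoaθoxi

The consonants /b/, /h/, /l/, /t/ cannot be parsed into a legal (C)V syllable (no codas are permitted; onsets are limited to one consonant).
Deletion applies to /b/, /h/, /l/, /t/.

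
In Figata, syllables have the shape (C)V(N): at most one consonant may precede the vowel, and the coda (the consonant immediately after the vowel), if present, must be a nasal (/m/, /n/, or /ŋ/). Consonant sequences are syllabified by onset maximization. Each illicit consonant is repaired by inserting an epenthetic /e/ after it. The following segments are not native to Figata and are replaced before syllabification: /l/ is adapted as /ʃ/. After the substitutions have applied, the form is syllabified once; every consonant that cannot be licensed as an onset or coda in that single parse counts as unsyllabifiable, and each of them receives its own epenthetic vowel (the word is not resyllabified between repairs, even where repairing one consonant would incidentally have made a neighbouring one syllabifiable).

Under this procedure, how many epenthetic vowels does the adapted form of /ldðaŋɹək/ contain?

After substitution the input is /ʃdðaŋɹək/.
The unsyllabifiable consonants are /ʃ/, /d/, /k/; each receives one epenthetic vowel.

3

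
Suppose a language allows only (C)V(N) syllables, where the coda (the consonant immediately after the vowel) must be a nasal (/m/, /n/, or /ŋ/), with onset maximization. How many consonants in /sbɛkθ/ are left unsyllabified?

3

Syllabifying with onset maximization leaves /s/, /k/, /θ/ stranded (only a nasal (/m/, /n/, or /ŋ/) is licensed in coda position; onsets are limited to one consonant).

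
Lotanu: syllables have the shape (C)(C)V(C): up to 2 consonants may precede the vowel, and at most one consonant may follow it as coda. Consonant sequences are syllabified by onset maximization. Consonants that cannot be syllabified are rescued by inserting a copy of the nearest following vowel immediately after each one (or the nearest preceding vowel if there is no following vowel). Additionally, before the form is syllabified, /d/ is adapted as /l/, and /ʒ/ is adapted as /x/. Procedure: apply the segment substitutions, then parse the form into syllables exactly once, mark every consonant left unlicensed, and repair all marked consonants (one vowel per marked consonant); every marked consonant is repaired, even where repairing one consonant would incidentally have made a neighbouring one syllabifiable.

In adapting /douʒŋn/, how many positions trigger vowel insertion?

2

After substitution the input is /louxŋn/.
The unsyllabifiable consonants are /ŋ/, /n/; each receives one epenthetic vowel.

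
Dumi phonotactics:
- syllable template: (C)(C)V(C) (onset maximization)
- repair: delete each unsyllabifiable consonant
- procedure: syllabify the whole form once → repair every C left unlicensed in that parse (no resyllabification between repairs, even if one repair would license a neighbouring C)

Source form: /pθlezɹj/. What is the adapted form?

θlez

The consonants /p/, /ɹ/, /j/ cannot be parsed into a legal (C)(C)V(C) syllable (at most one coda consonant is licensed; onsets may contain at most 2 consonants).
Deletion applies to /p/, /ɹ/, /j/.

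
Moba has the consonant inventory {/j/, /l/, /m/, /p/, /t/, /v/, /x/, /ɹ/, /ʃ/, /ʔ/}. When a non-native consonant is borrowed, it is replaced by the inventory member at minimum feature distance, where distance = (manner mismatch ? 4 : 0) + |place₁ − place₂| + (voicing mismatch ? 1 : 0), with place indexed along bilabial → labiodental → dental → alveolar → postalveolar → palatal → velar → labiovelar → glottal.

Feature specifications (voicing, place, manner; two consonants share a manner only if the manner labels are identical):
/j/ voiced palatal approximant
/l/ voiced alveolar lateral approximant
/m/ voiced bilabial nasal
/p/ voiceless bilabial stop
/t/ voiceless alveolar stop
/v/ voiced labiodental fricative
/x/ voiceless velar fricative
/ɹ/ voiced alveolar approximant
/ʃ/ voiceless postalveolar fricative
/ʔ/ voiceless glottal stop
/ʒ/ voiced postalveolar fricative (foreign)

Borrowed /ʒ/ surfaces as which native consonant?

/ʃ/ is closest: same manner (fricative), place distance 0 (postalveolar→postalveolar), voicing differs (+1); total 1. Next closest is /v/ at distance 3.

ʃ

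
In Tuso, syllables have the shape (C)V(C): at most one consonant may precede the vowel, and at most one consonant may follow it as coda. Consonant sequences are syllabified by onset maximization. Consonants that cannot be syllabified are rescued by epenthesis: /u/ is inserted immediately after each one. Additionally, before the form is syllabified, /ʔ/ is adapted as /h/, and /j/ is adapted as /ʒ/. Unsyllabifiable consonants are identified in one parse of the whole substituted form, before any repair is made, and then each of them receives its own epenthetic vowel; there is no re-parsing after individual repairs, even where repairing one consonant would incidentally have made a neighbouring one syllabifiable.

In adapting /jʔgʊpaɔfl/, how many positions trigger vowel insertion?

3

After substitution the input is /ʒhgʊpaɔfl/.
The unsyllabifiable consonants are /ʒ/, /h/, /l/; each receives one epenthetic vowel.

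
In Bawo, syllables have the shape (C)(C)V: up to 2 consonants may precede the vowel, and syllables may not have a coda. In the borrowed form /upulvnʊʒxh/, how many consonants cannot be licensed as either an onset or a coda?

4

Syllabifying with onset maximization leaves /l/, /ʒ/, /x/, /h/ stranded (no codas are permitted; onsets may contain at most 2 consonants).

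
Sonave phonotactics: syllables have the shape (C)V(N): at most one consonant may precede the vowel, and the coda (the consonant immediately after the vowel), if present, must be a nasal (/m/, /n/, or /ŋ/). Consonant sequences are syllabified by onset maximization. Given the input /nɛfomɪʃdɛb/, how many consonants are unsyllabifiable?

2

The consonants /ʃ/, /b/ cannot be parsed into a legal (C)V(N) syllable (only a nasal (/m/, /n/, or /ŋ/) is licensed in coda position; onsets are limited to one consonant).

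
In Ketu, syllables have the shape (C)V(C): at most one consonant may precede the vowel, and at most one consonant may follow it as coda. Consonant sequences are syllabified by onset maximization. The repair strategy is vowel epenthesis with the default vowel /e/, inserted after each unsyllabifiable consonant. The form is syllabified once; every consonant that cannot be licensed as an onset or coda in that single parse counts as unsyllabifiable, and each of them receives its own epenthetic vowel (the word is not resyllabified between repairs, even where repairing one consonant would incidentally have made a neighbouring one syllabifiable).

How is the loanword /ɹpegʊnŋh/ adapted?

ɹepegʊnŋehe

Under (C)V(C), the unsyllabifiable consonants are /ɹ/, /ŋ/, /h/ (at most one coda consonant is licensed; onsets are limited to one consonant).
Epenthesis after each stranded consonant: /ɹ/ → /ɹe/, /ŋ/ → /ŋe/, /h/ → /he/.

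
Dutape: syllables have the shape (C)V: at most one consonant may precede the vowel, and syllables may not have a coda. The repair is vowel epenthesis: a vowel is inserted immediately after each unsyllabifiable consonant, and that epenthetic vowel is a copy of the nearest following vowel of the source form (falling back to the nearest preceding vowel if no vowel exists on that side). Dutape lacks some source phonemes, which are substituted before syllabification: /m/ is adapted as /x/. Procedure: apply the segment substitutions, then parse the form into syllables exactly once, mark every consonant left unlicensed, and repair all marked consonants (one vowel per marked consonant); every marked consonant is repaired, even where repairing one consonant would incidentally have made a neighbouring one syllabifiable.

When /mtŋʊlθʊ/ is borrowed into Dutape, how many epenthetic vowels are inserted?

After substitution the input is /xtŋʊlθʊ/.
The unsyllabifiable consonants are /x/, /t/, /l/; each receives one epenthetic vowel.

3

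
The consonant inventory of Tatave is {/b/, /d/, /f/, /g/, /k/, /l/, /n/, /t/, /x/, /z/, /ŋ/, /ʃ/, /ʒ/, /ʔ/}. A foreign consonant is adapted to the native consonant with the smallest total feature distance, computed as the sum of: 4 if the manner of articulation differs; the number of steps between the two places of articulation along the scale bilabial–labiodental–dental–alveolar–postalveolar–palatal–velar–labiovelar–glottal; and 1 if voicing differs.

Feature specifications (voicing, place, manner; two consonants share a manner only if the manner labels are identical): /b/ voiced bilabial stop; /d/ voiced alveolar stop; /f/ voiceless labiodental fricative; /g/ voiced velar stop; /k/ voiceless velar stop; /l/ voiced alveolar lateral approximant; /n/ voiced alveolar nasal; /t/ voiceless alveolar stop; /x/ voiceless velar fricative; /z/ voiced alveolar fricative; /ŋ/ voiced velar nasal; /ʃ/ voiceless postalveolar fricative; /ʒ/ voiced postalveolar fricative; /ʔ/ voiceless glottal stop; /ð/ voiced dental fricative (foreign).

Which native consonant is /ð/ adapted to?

z

/z/ is closest: same manner (fricative), place distance 1 (dental→alveolar), same voicing; total 1. Next closest is /f/ at distance 2.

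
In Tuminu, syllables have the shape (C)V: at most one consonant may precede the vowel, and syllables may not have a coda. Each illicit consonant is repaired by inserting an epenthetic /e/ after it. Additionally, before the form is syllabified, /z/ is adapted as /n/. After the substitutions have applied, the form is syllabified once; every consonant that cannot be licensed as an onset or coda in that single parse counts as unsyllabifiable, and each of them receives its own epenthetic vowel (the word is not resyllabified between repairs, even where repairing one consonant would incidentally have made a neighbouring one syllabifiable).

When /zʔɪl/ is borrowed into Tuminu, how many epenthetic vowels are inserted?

After substitution the input is /nʔɪl/.
The unsyllabifiable consonants are /n/, /l/; each receives one epenthetic vowel.

2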